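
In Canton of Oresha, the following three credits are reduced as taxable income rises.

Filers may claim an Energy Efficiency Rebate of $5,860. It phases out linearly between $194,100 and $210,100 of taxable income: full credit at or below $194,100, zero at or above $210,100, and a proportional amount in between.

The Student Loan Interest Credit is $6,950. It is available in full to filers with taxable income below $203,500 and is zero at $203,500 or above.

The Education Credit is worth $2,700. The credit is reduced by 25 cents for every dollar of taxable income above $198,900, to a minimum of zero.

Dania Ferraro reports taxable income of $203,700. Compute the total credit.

Energy Efficiency Rebate: $203,700 is $9,600 into a $16,000 phase-out range, leaving 6,400/16,000 of the credit: $5,860 × 6,400/16,000 = $2,344.
Student Loan Interest Credit: $203,700 meets or exceeds the $203,500 cutoff, so the credit is $0.
Education Credit: 25% of the $4,800 excess over $198,900 is $1,200; credit = $2,700 − $1,200 = $1,500.
Total: $2,344 + $0 + $1,500 = $3,844.

$3,844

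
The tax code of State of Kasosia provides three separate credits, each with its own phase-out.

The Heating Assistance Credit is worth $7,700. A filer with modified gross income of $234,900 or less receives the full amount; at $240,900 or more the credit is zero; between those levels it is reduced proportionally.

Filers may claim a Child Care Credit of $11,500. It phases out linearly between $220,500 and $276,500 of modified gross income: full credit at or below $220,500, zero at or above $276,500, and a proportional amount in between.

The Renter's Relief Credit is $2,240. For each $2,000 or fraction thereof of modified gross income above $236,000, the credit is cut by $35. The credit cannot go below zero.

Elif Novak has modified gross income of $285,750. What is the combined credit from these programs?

$1,365

Heating Assistance Credit: $285,750 is at or above $240,900, so the credit is $0.
Child Care Credit: $285,750 is at or above $276,500, so the credit is $0.
Renter's Relief Credit: income exceeds $236,000 by $49,750, which is 25 full-or-partial $2,000 increments; reduction = 25 × $35 = $875, leaving $1,365.
Total: $0 + $0 + $1,365 = $1,365.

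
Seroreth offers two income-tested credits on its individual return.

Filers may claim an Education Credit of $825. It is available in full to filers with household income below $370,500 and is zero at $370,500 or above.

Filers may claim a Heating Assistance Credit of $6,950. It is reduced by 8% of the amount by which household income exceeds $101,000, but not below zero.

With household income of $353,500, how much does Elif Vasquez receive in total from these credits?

$825

Education Credit: $353,500 is below the $370,500 cutoff, so the full $825 applies.
Heating Assistance Credit: 8% of the $252,500 excess over $101,000 is $20,200 ≥ base, so the credit is $0.
Total: $825 + $0 = $825.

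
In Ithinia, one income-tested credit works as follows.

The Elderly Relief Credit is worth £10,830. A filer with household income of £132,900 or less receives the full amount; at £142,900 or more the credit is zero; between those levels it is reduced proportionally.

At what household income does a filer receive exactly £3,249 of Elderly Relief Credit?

£139,900

£3,249 is 3,249/10,830 of the full £10,830, so 7,581/10,830 of the £10,000 range has been used: income = £132,900 + £10,000 × 7,581/10,830 = £139,900.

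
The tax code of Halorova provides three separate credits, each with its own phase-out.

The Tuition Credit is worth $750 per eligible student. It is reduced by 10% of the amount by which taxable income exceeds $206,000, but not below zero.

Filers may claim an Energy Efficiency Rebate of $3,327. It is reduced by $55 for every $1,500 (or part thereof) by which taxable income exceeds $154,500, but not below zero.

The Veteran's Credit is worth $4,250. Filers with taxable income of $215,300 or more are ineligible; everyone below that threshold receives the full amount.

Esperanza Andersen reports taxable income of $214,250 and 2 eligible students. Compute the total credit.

$6,052

Tuition Credit: base = 2 × $750 = $1,500. 10% of the $8,250 excess over $206,000 is $825; credit = $1,500 − $825 = $675.
Energy Efficiency Rebate: income exceeds $154,500 by $59,750, which is 40 full-or-partial $1,500 increments; reduction = 40 × $55 = $2,200, leaving $1,127.
Veteran's Credit: $214,250 is below the $215,300 cutoff, so the full $4,250 applies.
Total: $675 + $1,127 + $4,250 = $6,052.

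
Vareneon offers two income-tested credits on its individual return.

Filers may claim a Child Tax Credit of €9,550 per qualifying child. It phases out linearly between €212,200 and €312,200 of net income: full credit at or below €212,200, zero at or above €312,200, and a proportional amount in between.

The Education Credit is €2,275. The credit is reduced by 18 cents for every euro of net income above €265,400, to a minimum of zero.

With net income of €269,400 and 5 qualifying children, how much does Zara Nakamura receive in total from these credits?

€21,992

Child Tax Credit: base = 5 × €9,550 = €47,750. €269,400 is €57,200 into a €100,000 phase-out range, leaving 42,800/100,000 of the credit: €47,750 × 42,800/100,000 = €20,437.
Education Credit: 18% of the €4,000 excess over €265,400 is €720; credit = €2,275 − €720 = €1,555.
Total: €20,437 + €1,555 = €21,992.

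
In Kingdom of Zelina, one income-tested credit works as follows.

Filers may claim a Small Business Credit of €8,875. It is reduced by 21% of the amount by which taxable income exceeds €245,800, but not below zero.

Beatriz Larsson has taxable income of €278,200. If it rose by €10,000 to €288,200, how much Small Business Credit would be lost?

€2,071

At €278,200 — 21% of the €32,400 excess over €245,800 is €6,804; credit = €8,875 − €6,804 = €2,071.
At €288,200 — 21% of the €42,400 excess over €245,800 is €8,904 ≥ base, so the credit is €0.
Lost: €2,071 − €0 = €2,071.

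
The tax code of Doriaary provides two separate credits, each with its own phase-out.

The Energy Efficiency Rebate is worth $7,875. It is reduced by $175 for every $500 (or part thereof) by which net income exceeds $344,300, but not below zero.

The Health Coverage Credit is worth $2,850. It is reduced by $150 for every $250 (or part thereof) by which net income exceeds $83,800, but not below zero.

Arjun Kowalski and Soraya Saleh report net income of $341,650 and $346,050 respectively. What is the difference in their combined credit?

$700

Arjun ($341,650): Energy Efficiency Rebate: $341,650 is at or below the $344,300 threshold, so the full $7,875 applies. Health Coverage Credit: income exceeds $83,800 by $257,850 → 1032 increments × $150 = $154,800 ≥ base, so the credit is $0. total $7,875 + $0 = $7,875
Soraya ($346,050): Energy Efficiency Rebate: income exceeds $344,300 by $1,750, which is 4 full-or-partial $500 increments; reduction = 4 × $175 = $700, leaving $7,175. Health Coverage Credit: income exceeds $83,800 by $262,250 → 1049 increments × $150 = $157,350 ≥ base, so the credit is $0. total $7,175 + $0 = $7,175
Difference: |$7,875 − $7,175| = $700.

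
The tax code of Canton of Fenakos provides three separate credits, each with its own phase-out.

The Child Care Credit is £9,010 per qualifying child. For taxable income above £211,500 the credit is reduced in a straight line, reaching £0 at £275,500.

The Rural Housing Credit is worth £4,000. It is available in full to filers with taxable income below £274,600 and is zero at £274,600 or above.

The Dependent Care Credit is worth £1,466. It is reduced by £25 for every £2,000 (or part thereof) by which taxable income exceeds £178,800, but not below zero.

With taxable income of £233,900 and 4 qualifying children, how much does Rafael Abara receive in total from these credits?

Child Care Credit: base = 4 × £9,010 = £36,040. £233,900 is £22,400 into a £64,000 phase-out range, leaving 41,600/64,000 of the credit: £36,040 × 41,600/64,000 = £23,426.
Rural Housing Credit: £233,900 is below the £274,600 cutoff, so the full £4,000 applies.
Dependent Care Credit: income exceeds £178,800 by £55,100, which is 28 full-or-partial £2,000 increments; reduction = 28 × £25 = £700, leaving £766.
Total: £23,426 + £4,000 + £766 = £28,192.

£28,192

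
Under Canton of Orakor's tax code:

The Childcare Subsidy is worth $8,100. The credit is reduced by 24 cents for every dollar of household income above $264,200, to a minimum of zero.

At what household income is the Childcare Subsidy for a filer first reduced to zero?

The credit falls by 24% of each dollar above $264,200, so it reaches zero when the excess is $8,100 / 24% = $33,750: income = $264,200 + $33,750 = $297,950.

$297,950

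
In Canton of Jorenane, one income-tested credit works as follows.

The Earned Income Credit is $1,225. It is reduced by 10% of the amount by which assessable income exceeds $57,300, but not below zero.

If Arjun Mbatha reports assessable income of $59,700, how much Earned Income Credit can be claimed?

$985

Earned Income Credit: 10% of the $2,400 excess over $57,300 is $240; credit = $1,225 − $240 = $985.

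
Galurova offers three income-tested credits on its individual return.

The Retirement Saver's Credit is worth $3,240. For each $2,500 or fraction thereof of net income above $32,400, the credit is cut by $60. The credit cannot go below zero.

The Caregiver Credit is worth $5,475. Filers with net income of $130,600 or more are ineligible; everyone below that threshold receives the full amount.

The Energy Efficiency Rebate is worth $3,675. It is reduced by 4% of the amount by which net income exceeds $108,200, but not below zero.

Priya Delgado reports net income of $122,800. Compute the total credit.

$9,586

Retirement Saver's Credit: income exceeds $32,400 by $90,400, which is 37 full-or-partial $2,500 increments; reduction = 37 × $60 = $2,220, leaving $1,020.
Caregiver Credit: $122,800 is below the $130,600 cutoff, so the full $5,475 applies.
Energy Efficiency Rebate: 4% of the $14,600 excess over $108,200 is $584; credit = $3,675 − $584 = $3,091.
Total: $1,020 + $5,475 + $3,091 = $9,586.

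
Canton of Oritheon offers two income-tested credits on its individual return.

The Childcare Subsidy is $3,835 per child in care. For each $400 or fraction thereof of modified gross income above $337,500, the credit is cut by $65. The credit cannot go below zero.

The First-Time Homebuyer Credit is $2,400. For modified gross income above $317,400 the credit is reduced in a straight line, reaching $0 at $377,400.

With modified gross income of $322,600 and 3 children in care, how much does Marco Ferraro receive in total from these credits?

$13,697

Childcare Subsidy: base = 3 × $3,835 = $11,505. $322,600 is at or below the $337,500 threshold, so the full $11,505 applies.
First-Time Homebuyer Credit: $322,600 is $5,200 into a $60,000 phase-out range, leaving 54,800/60,000 of the credit: $2,400 × 54,800/60,000 = $2,192.
Total: $11,505 + $2,192 = $13,697.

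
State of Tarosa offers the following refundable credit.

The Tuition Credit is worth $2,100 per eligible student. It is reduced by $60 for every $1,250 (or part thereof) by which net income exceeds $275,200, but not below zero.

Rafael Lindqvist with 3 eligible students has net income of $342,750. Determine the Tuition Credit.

$3,000

Tuition Credit: base = 3 × $2,100 = $6,300. income exceeds $275,200 by $67,550, which is 55 full-or-partial $1,250 increments; reduction = 55 × $60 = $3,300, leaving $3,000.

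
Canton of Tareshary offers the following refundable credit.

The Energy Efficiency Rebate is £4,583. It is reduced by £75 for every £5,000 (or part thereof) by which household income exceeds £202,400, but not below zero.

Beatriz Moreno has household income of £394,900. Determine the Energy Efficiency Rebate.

Energy Efficiency Rebate: income exceeds £202,400 by £192,500, which is 39 full-or-partial £5,000 increments; reduction = 39 × £75 = £2,925, leaving £1,658.

£1,658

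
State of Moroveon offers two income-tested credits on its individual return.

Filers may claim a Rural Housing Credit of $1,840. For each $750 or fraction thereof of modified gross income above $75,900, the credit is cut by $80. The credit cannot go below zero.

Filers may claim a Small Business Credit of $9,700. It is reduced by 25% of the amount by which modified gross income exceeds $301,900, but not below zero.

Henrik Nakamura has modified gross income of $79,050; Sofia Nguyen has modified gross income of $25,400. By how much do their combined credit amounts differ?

$400

Henrik ($79,050): Rural Housing Credit: income exceeds $75,900 by $3,150, which is 5 full-or-partial $750 increments; reduction = 5 × $80 = $400, leaving $1,440. Small Business Credit: $79,050 is at or below the $301,900 threshold, so the full $9,700 applies. total $1,440 + $9,700 = $11,140
Sofia ($25,400): Rural Housing Credit: $25,400 is at or below the $75,900 threshold, so the full $1,840 applies. Small Business Credit: $25,400 is at or below the $301,900 threshold, so the full $9,700 applies. total $1,840 + $9,700 = $11,540
Difference: |$11,140 − $11,540| = $400.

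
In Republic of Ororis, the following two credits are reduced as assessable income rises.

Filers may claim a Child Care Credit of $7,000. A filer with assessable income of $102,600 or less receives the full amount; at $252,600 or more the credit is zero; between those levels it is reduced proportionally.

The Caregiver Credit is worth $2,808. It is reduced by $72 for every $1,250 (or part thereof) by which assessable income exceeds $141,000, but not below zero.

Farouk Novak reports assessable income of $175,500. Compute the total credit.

Child Care Credit: $175,500 is $72,900 into a $150,000 phase-out range, leaving 77,100/150,000 of the credit: $7,000 × 77,100/150,000 = $3,598.
Caregiver Credit: income exceeds $141,000 by $34,500, which is 28 full-or-partial $1,250 increments; reduction = 28 × $72 = $2,016, leaving $792.
Total: $3,598 + $792 = $4,390.

$4,390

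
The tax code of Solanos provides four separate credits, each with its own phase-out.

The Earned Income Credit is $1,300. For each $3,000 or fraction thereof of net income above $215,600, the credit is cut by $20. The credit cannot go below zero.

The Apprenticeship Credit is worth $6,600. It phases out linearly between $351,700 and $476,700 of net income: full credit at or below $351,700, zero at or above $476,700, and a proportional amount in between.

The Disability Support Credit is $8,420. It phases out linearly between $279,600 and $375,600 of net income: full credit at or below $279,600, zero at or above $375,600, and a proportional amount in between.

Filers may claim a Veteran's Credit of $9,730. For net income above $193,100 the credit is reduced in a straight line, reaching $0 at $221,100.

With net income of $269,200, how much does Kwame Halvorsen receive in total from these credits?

$15,960

Earned Income Credit: income exceeds $215,600 by $53,600, which is 18 full-or-partial $3,000 increments; reduction = 18 × $20 = $360, leaving $940.
Apprenticeship Credit: $269,200 is at or below the $351,700 threshold, so the full $6,600 applies.
Disability Support Credit: $269,200 is at or below the $279,600 threshold, so the full $8,420 applies.
Veteran's Credit: $269,200 is at or above $221,100, so the credit is $0.
Total: $940 + $6,600 + $8,420 + $0 = $15,960.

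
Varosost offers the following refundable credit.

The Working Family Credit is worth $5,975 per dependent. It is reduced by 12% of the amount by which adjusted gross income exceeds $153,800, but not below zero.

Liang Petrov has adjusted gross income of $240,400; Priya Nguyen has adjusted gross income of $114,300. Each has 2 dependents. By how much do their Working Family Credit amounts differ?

$10,392

Liang ($240,400): Working Family Credit: base = 2 × $5,975 = $11,950. 12% of the $86,600 excess over $153,800 is $10,392; credit = $11,950 − $10,392 = $1,558.
Priya ($114,300): Working Family Credit: base = 2 × $5,975 = $11,950. $114,300 is at or below the $153,800 threshold, so the full $11,950 applies.
Difference: |$1,558 − $11,950| = $10,392.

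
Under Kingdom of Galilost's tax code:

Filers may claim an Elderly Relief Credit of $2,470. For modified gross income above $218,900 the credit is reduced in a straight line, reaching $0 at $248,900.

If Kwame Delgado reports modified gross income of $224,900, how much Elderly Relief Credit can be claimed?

Elderly Relief Credit: $224,900 is $6,000 into a $30,000 phase-out range, leaving 24,000/30,000 of the credit: $2,470 × 24,000/30,000 = $1,976.

$1,976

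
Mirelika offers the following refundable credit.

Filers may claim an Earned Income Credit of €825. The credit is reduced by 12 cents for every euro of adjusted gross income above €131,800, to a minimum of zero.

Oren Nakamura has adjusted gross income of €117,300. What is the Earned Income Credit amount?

Earned Income Credit: €117,300 is at or below the €131,800 threshold, so the full €825 applies.

€825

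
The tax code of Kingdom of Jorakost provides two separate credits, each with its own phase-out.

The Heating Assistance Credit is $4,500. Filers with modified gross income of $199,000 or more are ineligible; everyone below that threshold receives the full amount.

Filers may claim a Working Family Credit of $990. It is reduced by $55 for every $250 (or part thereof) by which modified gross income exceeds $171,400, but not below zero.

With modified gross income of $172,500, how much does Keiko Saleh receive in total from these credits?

Heating Assistance Credit: $172,500 is below the $199,000 cutoff, so the full $4,500 applies.
Working Family Credit: income exceeds $171,400 by $1,100, which is 5 full-or-partial $250 increments; reduction = 5 × $55 = $275, leaving $715.
Total: $4,500 + $715 = $5,215.

$5,215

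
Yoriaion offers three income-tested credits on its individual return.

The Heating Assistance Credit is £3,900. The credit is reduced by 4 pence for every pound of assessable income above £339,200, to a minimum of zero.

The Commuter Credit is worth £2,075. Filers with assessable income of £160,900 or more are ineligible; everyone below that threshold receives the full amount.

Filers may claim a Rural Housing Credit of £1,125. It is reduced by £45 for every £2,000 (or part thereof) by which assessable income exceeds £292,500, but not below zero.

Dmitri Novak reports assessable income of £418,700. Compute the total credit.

Heating Assistance Credit: 4% of the £79,500 excess over £339,200 is £3,180; credit = £3,900 − £3,180 = £720.
Commuter Credit: £418,700 meets or exceeds the £160,900 cutoff, so the credit is £0.
Rural Housing Credit: income exceeds £292,500 by £126,200 → 64 increments × £45 = £2,880 ≥ base, so the credit is £0.
Total: £720 + £0 + £0 = £720.

£720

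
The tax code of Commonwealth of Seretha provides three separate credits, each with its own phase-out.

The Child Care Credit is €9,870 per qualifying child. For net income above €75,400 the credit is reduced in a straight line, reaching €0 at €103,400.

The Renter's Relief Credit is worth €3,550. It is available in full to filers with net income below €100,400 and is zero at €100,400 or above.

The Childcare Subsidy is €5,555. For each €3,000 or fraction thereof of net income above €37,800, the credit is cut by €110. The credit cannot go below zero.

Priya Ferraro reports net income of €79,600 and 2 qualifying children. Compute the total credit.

Child Care Credit: base = 2 × €9,870 = €19,740. €79,600 is €4,200 into a €28,000 phase-out range, leaving 23,800/28,000 of the credit: €19,740 × 23,800/28,000 = €16,779.
Renter's Relief Credit: €79,600 is below the €100,400 cutoff, so the full €3,550 applies.
Childcare Subsidy: income exceeds €37,800 by €41,800, which is 14 full-or-partial €3,000 increments; reduction = 14 × €110 = €1,540, leaving €4,015.
Total: €16,779 + €3,550 + €4,015 = €24,344.

€24,344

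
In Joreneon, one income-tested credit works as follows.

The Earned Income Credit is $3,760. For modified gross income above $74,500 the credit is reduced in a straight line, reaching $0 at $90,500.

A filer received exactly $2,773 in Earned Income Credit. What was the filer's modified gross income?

$78,700

$2,773 is 2,773/3,760 of the full $3,760, so 987/3,760 of the $16,000 range has been used: income = $74,500 + $16,000 × 987/3,760 = $78,700.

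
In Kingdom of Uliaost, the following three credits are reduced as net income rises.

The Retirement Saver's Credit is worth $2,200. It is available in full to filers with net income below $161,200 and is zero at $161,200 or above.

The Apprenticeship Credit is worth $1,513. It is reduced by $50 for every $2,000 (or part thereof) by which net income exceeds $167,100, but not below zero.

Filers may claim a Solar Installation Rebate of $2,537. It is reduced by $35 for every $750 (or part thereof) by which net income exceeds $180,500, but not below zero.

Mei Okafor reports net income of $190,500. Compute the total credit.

Retirement Saver's Credit: $190,500 meets or exceeds the $161,200 cutoff, so the credit is $0.
Apprenticeship Credit: income exceeds $167,100 by $23,400, which is 12 full-or-partial $2,000 increments; reduction = 12 × $50 = $600, leaving $913.
Solar Installation Rebate: income exceeds $180,500 by $10,000, which is 14 full-or-partial $750 increments; reduction = 14 × $35 = $490, leaving $2,047.
Total: $0 + $913 + $2,047 = $2,960.

$2,960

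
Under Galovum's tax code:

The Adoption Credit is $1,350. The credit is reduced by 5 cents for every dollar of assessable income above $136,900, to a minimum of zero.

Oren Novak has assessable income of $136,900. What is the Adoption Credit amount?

$1,350

Adoption Credit: $136,900 is at or below the $136,900 threshold, so the full $1,350 applies.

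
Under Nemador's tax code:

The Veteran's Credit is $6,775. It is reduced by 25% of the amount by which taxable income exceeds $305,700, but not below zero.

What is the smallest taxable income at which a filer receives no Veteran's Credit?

The credit falls by 25% of each dollar above $305,700, so it reaches zero when the excess is $6,775 / 25% = $27,100: income = $305,700 + $27,100 = $332,800.

$332,800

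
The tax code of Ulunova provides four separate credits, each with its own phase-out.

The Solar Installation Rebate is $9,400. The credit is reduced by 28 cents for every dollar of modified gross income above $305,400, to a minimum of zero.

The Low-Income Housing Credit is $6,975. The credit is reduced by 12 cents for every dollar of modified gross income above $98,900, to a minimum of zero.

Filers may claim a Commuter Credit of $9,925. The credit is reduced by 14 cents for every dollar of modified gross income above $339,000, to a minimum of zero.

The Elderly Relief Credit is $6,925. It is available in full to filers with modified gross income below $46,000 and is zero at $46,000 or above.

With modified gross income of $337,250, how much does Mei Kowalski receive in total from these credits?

Solar Installation Rebate: 28% of the $31,850 excess over $305,400 is $8,918; credit = $9,400 − $8,918 = $482.
Low-Income Housing Credit: 12% of the $238,350 excess over $98,900 is $28,602 ≥ base, so the credit is $0.
Commuter Credit: $337,250 is at or below the $339,000 threshold, so the full $9,925 applies.
Elderly Relief Credit: $337,250 meets or exceeds the $46,000 cutoff, so the credit is $0.
Total: $482 + $0 + $9,925 + $0 = $10,407.

$10,407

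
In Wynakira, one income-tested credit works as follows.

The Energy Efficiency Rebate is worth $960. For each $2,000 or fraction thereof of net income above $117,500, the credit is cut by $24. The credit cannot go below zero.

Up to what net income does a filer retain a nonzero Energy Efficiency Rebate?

$195,500

After 39 increments the reduction is 39 × $24 = $936, leaving $24; one more increment wipes it out. Increment 39 ends at excess 39 × $2,000 = $78,000, so the highest qualifying income is $117,500 + $78,000 = $195,500.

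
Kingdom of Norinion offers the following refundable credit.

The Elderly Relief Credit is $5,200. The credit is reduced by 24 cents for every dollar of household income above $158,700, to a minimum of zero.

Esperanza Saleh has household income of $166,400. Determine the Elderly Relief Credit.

$3,352

Elderly Relief Credit: 24% of the $7,700 excess over $158,700 is $1,848; credit = $5,200 − $1,848 = $3,352.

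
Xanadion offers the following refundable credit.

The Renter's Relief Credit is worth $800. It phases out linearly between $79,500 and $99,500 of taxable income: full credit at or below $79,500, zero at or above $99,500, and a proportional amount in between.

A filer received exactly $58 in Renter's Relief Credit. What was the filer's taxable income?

$58 is 58/800 of the full $800, so 742/800 of the $20,000 range has been used: income = $79,500 + $20,000 × 742/800 = $98,050.

$98,050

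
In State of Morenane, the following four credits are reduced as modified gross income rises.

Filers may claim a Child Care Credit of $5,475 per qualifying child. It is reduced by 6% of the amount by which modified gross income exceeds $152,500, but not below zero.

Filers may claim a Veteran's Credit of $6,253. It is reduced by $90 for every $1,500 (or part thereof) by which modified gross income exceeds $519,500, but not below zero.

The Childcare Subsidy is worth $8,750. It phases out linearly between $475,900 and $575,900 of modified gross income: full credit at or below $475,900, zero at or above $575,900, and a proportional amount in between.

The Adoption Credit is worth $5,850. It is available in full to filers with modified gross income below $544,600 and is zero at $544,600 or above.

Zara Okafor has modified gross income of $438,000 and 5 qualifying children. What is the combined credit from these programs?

$31,098

Child Care Credit: base = 5 × $5,475 = $27,375. 6% of the $285,500 excess over $152,500 is $17,130; credit = $27,375 − $17,130 = $10,245.
Veteran's Credit: $438,000 is at or below the $519,500 threshold, so the full $6,253 applies.
Childcare Subsidy: $438,000 is at or below the $475,900 threshold, so the full $8,750 applies.
Adoption Credit: $438,000 is below the $544,600 cutoff, so the full $5,850 applies.
Total: $10,245 + $6,253 + $8,750 + $5,850 = $31,098.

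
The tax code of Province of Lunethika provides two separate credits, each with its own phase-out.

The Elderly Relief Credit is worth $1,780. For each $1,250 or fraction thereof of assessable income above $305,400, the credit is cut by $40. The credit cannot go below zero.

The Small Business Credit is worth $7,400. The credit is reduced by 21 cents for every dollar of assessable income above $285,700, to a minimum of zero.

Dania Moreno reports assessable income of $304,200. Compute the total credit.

$5,295

Elderly Relief Credit: $304,200 is at or below the $305,400 threshold, so the full $1,780 applies.
Small Business Credit: 21% of the $18,500 excess over $285,700 is $3,885; credit = $7,400 − $3,885 = $3,515.
Total: $1,780 + $3,515 = $5,295.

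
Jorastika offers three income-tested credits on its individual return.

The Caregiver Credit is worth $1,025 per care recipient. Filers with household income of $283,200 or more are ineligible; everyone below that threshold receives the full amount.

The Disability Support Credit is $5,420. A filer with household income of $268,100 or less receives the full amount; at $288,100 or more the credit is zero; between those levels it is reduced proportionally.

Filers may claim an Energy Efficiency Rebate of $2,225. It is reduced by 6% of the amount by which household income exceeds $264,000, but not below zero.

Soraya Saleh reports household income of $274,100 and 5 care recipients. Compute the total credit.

Caregiver Credit: base = 5 × $1,025 = $5,125. $274,100 is below the $283,200 cutoff, so the full $5,125 applies.
Disability Support Credit: $274,100 is $6,000 into a $20,000 phase-out range, leaving 14,000/20,000 of the credit: $5,420 × 14,000/20,000 = $3,794.
Energy Efficiency Rebate: 6% of the $10,100 excess over $264,000 is $606; credit = $2,225 − $606 = $1,619.
Total: $5,125 + $3,794 + $1,619 = $10,538.

$10,538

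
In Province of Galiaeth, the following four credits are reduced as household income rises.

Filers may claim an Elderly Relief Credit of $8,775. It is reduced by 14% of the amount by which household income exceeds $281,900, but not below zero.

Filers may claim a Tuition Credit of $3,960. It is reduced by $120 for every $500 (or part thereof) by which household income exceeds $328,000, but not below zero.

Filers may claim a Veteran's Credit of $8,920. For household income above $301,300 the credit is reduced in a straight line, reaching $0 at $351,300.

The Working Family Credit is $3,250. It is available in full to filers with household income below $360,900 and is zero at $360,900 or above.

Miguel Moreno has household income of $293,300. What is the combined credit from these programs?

Elderly Relief Credit: 14% of the $11,400 excess over $281,900 is $1,596; credit = $8,775 − $1,596 = $7,179.
Tuition Credit: $293,300 is at or below the $328,000 threshold, so the full $3,960 applies.
Veteran's Credit: $293,300 is at or below the $301,300 threshold, so the full $8,920 applies.
Working Family Credit: $293,300 is below the $360,900 cutoff, so the full $3,250 applies.
Total: $7,179 + $3,960 + $8,920 + $3,250 = $23,309.

$23,309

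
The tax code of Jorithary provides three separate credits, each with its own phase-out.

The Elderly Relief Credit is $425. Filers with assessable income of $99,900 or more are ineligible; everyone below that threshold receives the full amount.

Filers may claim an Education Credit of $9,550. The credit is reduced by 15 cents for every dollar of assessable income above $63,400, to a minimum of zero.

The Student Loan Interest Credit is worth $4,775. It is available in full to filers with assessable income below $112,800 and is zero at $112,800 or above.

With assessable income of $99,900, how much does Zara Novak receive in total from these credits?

$8,850

Elderly Relief Credit: $99,900 meets or exceeds the $99,900 cutoff, so the credit is $0.
Education Credit: 15% of the $36,500 excess over $63,400 is $5,475; credit = $9,550 − $5,475 = $4,075.
Student Loan Interest Credit: $99,900 is below the $112,800 cutoff, so the full $4,775 applies.
Total: $0 + $4,075 + $4,775 = $8,850.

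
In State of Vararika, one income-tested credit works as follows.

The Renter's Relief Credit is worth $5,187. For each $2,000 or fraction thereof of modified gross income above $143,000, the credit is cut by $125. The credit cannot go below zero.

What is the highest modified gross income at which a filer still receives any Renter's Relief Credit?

$225,000

After 41 increments the reduction is 41 × $125 = $5,125, leaving $62; one more increment wipes it out. Increment 41 ends at excess 41 × $2,000 = $82,000, so the highest qualifying income is $143,000 + $82,000 = $225,000.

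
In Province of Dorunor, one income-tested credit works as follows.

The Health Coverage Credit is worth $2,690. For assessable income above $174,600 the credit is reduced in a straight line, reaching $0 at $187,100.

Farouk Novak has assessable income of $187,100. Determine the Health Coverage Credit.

$0

Health Coverage Credit: $187,100 is at or above $187,100, so the credit is $0.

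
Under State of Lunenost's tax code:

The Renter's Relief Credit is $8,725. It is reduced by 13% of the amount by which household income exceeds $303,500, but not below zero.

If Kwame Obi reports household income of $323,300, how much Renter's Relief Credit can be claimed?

$6,151

Renter's Relief Credit: 13% of the $19,800 excess over $303,500 is $2,574; credit = $8,725 − $2,574 = $6,151.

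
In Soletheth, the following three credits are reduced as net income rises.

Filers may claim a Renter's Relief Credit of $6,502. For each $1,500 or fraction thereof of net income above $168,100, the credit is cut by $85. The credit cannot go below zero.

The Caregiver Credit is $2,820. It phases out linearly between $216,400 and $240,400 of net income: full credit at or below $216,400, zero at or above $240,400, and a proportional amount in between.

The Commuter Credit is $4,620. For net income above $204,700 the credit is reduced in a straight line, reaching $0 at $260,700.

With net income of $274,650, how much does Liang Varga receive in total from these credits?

Renter's Relief Credit: income exceeds $168,100 by $106,550, which is 72 full-or-partial $1,500 increments; reduction = 72 × $85 = $6,120, leaving $382.
Caregiver Credit: $274,650 is at or above $240,400, so the credit is $0.
Commuter Credit: $274,650 is at or above $260,700, so the credit is $0.
Total: $382 + $0 + $0 = $382.

$382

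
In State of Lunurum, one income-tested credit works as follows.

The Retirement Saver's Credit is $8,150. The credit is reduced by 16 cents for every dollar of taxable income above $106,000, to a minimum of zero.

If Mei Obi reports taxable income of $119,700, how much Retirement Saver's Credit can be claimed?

$5,958

Retirement Saver's Credit: 16% of the $13,700 excess over $106,000 is $2,192; credit = $8,150 − $2,192 = $5,958.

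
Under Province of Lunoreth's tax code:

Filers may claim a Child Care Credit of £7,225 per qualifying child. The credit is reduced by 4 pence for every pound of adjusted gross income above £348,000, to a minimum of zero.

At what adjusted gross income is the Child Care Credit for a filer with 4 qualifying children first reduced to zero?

£1,070,500

Full credit = 4 × £7,225 = £28,900.
The credit falls by 4% of each pound above £348,000, so it reaches zero when the excess is £28,900 / 4% = £722,500: income = £348,000 + £722,500 = £1,070,500.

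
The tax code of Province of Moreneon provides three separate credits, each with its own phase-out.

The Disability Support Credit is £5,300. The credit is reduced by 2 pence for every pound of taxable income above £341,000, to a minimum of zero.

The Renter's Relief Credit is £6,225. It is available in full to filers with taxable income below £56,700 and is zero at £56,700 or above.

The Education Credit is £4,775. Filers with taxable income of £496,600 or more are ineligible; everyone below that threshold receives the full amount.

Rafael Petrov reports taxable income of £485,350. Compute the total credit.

£7,188

Disability Support Credit: 2% of the £144,350 excess over £341,000 is £2,887; credit = £5,300 − £2,887 = £2,413.
Renter's Relief Credit: £485,350 meets or exceeds the £56,700 cutoff, so the credit is £0.
Education Credit: £485,350 is below the £496,600 cutoff, so the full £4,775 applies.
Total: £2,413 + £0 + £4,775 = £7,188.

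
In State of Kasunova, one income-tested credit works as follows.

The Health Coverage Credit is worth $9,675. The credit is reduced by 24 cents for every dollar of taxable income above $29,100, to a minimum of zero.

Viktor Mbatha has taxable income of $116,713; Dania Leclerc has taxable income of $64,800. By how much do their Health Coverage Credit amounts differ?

$1,107

Viktor ($116,713): Health Coverage Credit: 24% of the $87,613 excess over $29,100 is $21,027.12 ≥ base, so the credit is $0.
Dania ($64,800): Health Coverage Credit: 24% of the $35,700 excess over $29,100 is $8,568; credit = $9,675 − $8,568 = $1,107.
Difference: |$0 − $1,107| = $1,107.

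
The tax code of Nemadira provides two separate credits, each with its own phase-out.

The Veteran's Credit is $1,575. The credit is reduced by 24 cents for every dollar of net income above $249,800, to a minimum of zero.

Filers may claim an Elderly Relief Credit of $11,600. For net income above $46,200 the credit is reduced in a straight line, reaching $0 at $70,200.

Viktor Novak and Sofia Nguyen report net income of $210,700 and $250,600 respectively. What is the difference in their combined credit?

$192

Viktor ($210,700): Veteran's Credit: $210,700 is at or below the $249,800 threshold, so the full $1,575 applies. Elderly Relief Credit: $210,700 is at or above $70,200, so the credit is $0. total $1,575 + $0 = $1,575
Sofia ($250,600): Veteran's Credit: 24% of the $800 excess over $249,800 is $192; credit = $1,575 − $192 = $1,383. Elderly Relief Credit: $250,600 is at or above $70,200, so the credit is $0. total $1,383 + $0 = $1,383
Difference: |$1,575 − $1,383| = $192.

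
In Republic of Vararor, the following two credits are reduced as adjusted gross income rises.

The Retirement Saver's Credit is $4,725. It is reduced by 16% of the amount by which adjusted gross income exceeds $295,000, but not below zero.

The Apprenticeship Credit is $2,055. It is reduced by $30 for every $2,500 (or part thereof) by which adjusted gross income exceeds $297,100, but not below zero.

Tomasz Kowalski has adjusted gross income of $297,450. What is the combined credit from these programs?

Retirement Saver's Credit: 16% of the $2,450 excess over $295,000 is $392; credit = $4,725 − $392 = $4,333.
Apprenticeship Credit: income exceeds $297,100 by $350, which is 1 full-or-partial $2,500 increment; reduction = 1 × $30 = $30, leaving $2,025.
Total: $4,333 + $2,025 = $6,358.

$6,358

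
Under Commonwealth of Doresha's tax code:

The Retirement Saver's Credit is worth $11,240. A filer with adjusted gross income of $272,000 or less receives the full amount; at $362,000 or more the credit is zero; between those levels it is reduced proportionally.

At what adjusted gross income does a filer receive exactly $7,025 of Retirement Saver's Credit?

$305,750

$7,025 is 7,025/11,240 of the full $11,240, so 4,215/11,240 of the $90,000 range has been used: income = $272,000 + $90,000 × 4,215/11,240 = $305,750.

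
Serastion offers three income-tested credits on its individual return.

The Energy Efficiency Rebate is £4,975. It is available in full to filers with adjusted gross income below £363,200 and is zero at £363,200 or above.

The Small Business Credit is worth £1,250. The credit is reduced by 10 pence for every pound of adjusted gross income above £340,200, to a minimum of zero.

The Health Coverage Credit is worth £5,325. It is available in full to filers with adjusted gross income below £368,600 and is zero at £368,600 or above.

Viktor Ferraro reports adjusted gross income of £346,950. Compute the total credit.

£10,875

Energy Efficiency Rebate: £346,950 is below the £363,200 cutoff, so the full £4,975 applies.
Small Business Credit: 10% of the £6,750 excess over £340,200 is £675; credit = £1,250 − £675 = £575.
Health Coverage Credit: £346,950 is below the £368,600 cutoff, so the full £5,325 applies.
Total: £4,975 + £575 + £5,325 = £10,875.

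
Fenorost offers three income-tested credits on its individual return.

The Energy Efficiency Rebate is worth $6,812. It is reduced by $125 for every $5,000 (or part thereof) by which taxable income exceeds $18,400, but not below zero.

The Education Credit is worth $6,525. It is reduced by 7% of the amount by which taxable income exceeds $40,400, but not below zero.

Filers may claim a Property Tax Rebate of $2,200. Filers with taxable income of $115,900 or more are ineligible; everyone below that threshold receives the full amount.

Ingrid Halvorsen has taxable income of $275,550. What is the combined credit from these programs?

$312

Energy Efficiency Rebate: income exceeds $18,400 by $257,150, which is 52 full-or-partial $5,000 increments; reduction = 52 × $125 = $6,500, leaving $312.
Education Credit: 7% of the $235,150 excess over $40,400 is $16,460.50 ≥ base, so the credit is $0.
Property Tax Rebate: $275,550 meets or exceeds the $115,900 cutoff, so the credit is $0.
Total: $312 + $0 + $0 = $312.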